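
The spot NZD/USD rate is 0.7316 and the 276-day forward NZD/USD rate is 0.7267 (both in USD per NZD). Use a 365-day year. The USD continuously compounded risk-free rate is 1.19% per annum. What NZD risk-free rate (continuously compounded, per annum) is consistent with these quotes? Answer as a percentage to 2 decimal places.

2.08%

F = S·e^((r_USD − r_NZD)T) ⇒ r_NZD = r_USD − ln(F/S)/T
ln(0.7267/0.7316) = -0.006720; /(276/365) = -0.008887
r_NZD = 0.0119 + 0.008887 = 0.020787
r_NZD = 2.08%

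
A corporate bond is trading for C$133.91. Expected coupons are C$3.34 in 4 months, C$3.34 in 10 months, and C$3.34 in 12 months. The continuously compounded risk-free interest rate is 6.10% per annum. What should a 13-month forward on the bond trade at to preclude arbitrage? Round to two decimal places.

C$132.81

PV(coupons) I = 3.34·e^(−0.0610·4/12) + 3.34·e^(−0.0610·10/12) + 3.34·e^(−0.0610·12/12)
I = 3.2728 + 3.1745 + 3.1423 = 9.5896
F = (S − I)·e^(rT) = (133.91 − 9.5896) · e^(0.0610·13/12)
= 124.3204 · e^0.066083 = 124.3204 × 1.068315 = C$132.81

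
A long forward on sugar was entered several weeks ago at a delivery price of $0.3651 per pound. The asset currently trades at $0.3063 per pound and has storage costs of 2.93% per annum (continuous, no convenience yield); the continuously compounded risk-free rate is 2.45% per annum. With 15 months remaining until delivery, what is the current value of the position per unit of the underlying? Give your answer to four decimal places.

Current fair forward for the remaining 15 months: F = S·e^((r + u)·T), (r + u) = 0.0245 + 0.0293 = 0.0538
F = 0.3063 · e^(0.0538 × 15/12) = 0.3063 × 1.069563 = 0.3276
Value of long forward = (F − K)·e^(−rT) = (0.3276 − 0.3651) · e^(−0.0245·15/12)
= -0.0375 × 0.969839 = -0.0364

-$0.0364 per pound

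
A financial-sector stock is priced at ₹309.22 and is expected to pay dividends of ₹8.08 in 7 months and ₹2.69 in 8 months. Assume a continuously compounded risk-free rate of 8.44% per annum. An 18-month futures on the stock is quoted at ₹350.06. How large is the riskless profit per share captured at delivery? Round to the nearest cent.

PV(dividends) I = 8.08·e^(−0.0844·7/12) + 2.69·e^(−0.0844·8/12) = 10.2347
Fair futures F* = (S − I)·e^(rT) = (309.22 − 10.2347)·e^0.126600 = 298.9853 × 1.134963 = 339.3373
Market ₹350.06 > fair 339.3373: forward overpriced → cash-and-carry (borrow at r, buy the stock and collect the dividends, short the forward).
Profit at T = |F_mkt − F*| = |350.06 − 339.3373| = ₹10.72 per share

₹10.72 per share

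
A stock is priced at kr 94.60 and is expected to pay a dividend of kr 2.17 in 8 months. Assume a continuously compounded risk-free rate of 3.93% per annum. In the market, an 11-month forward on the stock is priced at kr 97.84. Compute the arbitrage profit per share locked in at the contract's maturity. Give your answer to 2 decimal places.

PV(dividends) I = 2.17·e^(−0.0393·8/12) = 2.1139
Fair forward F* = (S − I)·e^(rT) = (94.60 − 2.1139)·e^0.036025 = 92.4861 × 1.036682 = 95.8787
Market kr 97.84 > fair 95.8787: forward overpriced → cash-and-carry (borrow at r, buy the stock and collect the dividends, short the forward).
Profit at T = |F_mkt − F*| = |97.84 − 95.8787| = kr 1.96 per share

kr 1.96 per share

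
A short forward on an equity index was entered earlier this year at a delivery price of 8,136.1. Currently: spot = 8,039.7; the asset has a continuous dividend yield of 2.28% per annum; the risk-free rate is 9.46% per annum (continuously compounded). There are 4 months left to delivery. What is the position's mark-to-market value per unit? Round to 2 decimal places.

Current fair forward for the remaining 4 months: F = S·e^((r − q)·T), (r − q) = 0.0946 − 0.0228 = 0.0718
F = 8039.7 · e^(0.0718 × 4/12) = 8039.7 × 1.02422203 = 8234.4379
Value of long forward = (F − K)·e^(−rT) = (8234.4379 − 8136.1) · e^(−0.0946·4/12)
= 98.3379 × 0.96895866 = 95.29
Short position value = −(long value) = -95.29

-95.29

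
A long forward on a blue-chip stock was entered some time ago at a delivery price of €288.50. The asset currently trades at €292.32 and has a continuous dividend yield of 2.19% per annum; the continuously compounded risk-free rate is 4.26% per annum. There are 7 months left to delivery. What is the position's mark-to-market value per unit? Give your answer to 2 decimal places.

€7.19

Current fair forward for the remaining 7 months: F = S·e^((r − q)·T), (r − q) = 0.0426 − 0.0219 = 0.0207
F = 292.32 · e^(0.0207 × 7/12) = 292.32 × 1.012148 = 295.8711
Value of long forward = (F − K)·e^(−rT) = (295.8711 − 288.50) · e^(−0.0426·7/12)
= 7.3711 × 0.975456 = 7.19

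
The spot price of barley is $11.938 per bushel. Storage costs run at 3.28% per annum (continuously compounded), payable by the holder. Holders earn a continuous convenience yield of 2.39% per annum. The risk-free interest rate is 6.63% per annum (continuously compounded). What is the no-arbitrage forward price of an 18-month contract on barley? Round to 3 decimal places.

$13.363 per bushel

Net carry = r + u − y = 0.0663 + 0.0328 − 0.0239 = 0.0752
F = S·e^((r+u−y)T) = 11.938 · e^(0.0752 × 18/12) = 11.938 · e^0.112800
= 11.938 × 1.119408 = $13.363 per bushel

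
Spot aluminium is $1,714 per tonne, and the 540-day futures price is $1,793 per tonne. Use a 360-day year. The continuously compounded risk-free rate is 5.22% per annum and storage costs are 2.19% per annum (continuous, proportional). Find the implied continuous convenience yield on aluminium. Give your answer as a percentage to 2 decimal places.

4.41%

F = S·e^((r+u−y)T) ⇒ (r+u−y) = ln(F/S)/T
ln(1793/1714) = 0.045060; /T ⇒ 0.030040
y = r + u − ln(F/S)/T = 0.0522 + 0.0219 − 0.030040 = 0.044060
y = 4.41%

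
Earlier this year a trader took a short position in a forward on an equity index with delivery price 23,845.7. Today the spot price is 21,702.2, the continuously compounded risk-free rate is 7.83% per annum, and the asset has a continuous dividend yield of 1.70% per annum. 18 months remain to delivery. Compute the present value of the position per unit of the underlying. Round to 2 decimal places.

Current fair forward for the remaining 18 months: F = S·e^((r − q)·T), (r − q) = 0.0783 − 0.0170 = 0.0613
F = 21702.2 · e^(0.0613 × 18/12) = 21702.2 × 1.09631001 = 23792.3391
Value of long forward = (F − K)·e^(−rT) = (23792.3391 − 23845.7) · e^(−0.0783·18/12)
= -53.3609 × 0.88918497 = -47.45
Short position value = −(long value) = 47.45

47.45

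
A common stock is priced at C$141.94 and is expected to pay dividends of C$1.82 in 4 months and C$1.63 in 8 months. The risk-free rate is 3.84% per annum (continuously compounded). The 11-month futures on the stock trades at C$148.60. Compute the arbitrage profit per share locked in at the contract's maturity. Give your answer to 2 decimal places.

C$5.08 per share

PV(dividends) I = 1.82·e^(−0.0384·4/12) + 1.63·e^(−0.0384·8/12) = 3.3857
Fair futures F* = (S − I)·e^(rT) = (141.94 − 3.3857)·e^0.035200 = 138.5543 × 1.035827 = 143.5183
Market C$148.60 > fair 143.5183: forward overpriced → cash-and-carry (borrow at r, buy the stock and collect the dividends, short the forward).
Profit at T = |F_mkt − F*| = |148.60 − 143.5183| = C$5.08 per share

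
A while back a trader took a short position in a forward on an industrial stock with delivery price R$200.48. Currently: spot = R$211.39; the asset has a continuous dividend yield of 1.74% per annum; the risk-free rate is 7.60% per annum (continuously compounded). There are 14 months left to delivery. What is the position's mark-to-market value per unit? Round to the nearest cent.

-R$23.67

Current fair forward for the remaining 14 months: F = S·e^((r − q)·T), (r − q) = 0.0760 − 0.0174 = 0.0586
F = 211.39 · e^(0.0586 × 14/12) = 211.39 × 1.070758 = 226.3475
Value of long forward = (F − K)·e^(−rT) = (226.3475 − 200.48) · e^(−0.0760·14/12)
= 25.8675 × 0.915151 = 23.67
Short position value = −(long value) = -R$23.67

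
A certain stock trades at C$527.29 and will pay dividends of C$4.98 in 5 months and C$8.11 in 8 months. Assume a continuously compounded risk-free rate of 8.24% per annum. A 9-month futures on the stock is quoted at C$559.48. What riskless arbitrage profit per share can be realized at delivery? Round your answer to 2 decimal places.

PV(dividends) I = 4.98·e^(−0.0824·5/12) + 8.11·e^(−0.0824·8/12) = 12.4884
Fair futures F* = (S − I)·e^(rT) = (527.29 − 12.4884)·e^0.061800 = 514.8016 × 1.063750 = 547.6202
Market C$559.48 > fair 547.6202: forward overpriced → cash-and-carry (borrow at r, buy the stock and collect the dividends, short the forward).
Profit at T = |F_mkt − F*| = |559.48 − 547.6202| = C$11.86 per share

C$11.86 per share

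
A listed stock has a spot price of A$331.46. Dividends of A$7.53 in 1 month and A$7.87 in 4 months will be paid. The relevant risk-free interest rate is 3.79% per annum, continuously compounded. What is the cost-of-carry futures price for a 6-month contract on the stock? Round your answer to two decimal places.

A$322.23

PV(dividends) I = 7.53·e^(−0.0379·1/12) + 7.87·e^(−0.0379·4/12)
I = 7.5063 + 7.7712 = 15.2775
F = (S − I)·e^(rT) = (331.46 − 15.2775) · e^(0.0379·6/12)
= 316.1825 · e^0.018950 = 316.1825 × 1.019131 = A$322.23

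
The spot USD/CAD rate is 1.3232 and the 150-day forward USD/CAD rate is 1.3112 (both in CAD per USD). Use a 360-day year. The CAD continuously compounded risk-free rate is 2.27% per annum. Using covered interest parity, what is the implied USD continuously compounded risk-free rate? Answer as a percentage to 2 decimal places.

F = S·e^((r_CAD − r_USD)T) ⇒ r_USD = r_CAD − ln(F/S)/T
ln(1.3112/1.3232) = -0.009110; /(150/360) = -0.021864
r_USD = 0.0227 + 0.021864 = 0.044564
r_USD = 4.46%

4.46%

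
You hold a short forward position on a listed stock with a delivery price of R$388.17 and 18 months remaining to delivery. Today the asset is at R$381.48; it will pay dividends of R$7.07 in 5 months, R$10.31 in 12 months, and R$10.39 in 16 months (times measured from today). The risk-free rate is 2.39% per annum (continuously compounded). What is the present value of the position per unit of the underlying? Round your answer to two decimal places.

PV(remaining dividends) I = 7.07·e^(−0.0239·5/12) + 10.31·e^(−0.0239·12/12) + 10.39·e^(−0.0239·16/12) = 27.1306
Current forward F = (S − I)·e^(rT) = (381.48 − 27.1306)·e^(0.0239·18/12) = 354.3494 × 1.036500 = 367.2832
Value (long) = (F − K)·e^(−rT) = (367.2832 − 388.17) × 0.964785 = -20.1513
Short position value = −(long value) = R$20.15

R$20.15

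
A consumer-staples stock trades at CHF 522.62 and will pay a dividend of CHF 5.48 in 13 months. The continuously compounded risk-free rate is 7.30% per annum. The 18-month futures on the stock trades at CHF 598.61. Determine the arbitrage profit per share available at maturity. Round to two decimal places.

PV(dividends) I = 5.48·e^(−0.0730·13/12) = 5.0633
Fair futures F* = (S − I)·e^(rT) = (522.62 − 5.0633)·e^0.109500 = 517.5567 × 1.115720 = 577.4484
Market CHF 598.61 > fair 577.4484: forward overpriced → cash-and-carry (borrow at r, buy the stock and collect the dividends, short the forward).
Profit at T = |F_mkt − F*| = |598.61 − 577.4484| = CHF 21.16 per share

CHF 21.16 per share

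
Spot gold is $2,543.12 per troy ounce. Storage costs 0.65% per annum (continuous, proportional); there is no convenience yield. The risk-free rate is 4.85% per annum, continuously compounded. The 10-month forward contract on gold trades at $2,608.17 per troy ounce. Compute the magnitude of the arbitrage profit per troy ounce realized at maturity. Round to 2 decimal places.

Fair forward: F* = S·e^(carry·T), with carry = (r + u) = 0.0485 + 0.0065 = 0.0550
F* = 2543.12 · e^(0.0550 × 10/12) = 2543.12 · e^0.04583333 = 2543.12 × 1.04689991 = $2662.3921
Market $2608.17 < fair $2662.3921: forward underpriced → reverse cash-and-carry (short spot, go long the forward).
At maturity, profit = |F_mkt − F*| = |2608.17 − 2662.3921| = $54.22 per troy ounce

$54.22 per troy ounce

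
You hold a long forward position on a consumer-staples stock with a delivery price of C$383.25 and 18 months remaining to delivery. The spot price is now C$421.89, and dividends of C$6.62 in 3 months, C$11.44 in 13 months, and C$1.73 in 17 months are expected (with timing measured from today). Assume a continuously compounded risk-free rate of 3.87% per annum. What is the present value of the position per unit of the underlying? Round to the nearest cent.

C$41.09

PV(remaining dividends) I = 6.62·e^(−0.0387·3/12) + 11.44·e^(−0.0387·13/12) + 1.73·e^(−0.0387·17/12) = 19.1643
Current forward F = (S − I)·e^(rT) = (421.89 − 19.1643)·e^(0.0387·18/12) = 402.7257 × 1.059768 = 426.7958
Value (long) = (F − K)·e^(−rT) = (426.7958 − 383.25) × 0.943603 = 41.0899
Value = C$41.09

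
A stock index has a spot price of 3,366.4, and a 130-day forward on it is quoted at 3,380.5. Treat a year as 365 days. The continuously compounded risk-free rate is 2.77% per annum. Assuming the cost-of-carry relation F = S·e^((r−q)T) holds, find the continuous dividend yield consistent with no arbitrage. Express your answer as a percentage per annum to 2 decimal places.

1.60%

From F = S·e^((r−q)T): (r − q) = ln(F/S)/T
ln(3380.5/3366.4) = ln(1.004188) = 0.004179
(r − q) = 0.004179 / (130/365) = 0.011733
q = r − ln(F/S)/T = 0.0277 − 0.011733 = 0.015967
q = 1.60%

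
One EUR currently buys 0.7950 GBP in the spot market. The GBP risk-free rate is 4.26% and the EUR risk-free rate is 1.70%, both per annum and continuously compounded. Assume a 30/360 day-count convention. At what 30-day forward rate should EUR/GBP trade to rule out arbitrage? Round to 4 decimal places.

F = S·e^((r_GBP − r_EUR)T) = 0.7950 · e^((0.0426 − 0.0170) × 30/360)
= 0.7950 · e^0.002133 = 0.7950 × 1.002135
F = 0.7967 GBP per EUR

0.7967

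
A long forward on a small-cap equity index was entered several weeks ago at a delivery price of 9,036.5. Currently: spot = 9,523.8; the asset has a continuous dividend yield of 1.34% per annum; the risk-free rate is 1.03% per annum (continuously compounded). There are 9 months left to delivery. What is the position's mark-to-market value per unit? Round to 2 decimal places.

Current fair forward for the remaining 9 months: F = S·e^((r − q)·T), (r − q) = 0.0103 − 0.0134 = -0.0031
F = 9523.8 · e^(-0.0031 × 9/12) = 9523.8 × 0.99767770 = 9501.6829
Value of long forward = (F − K)·e^(−rT) = (9501.6829 − 9036.5) · e^(−0.0103·9/12)
= 465.1829 × 0.99230476 = 461.60

461.60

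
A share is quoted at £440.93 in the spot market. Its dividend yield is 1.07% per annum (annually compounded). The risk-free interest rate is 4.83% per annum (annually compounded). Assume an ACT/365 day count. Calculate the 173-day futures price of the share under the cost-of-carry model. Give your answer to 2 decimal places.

F = S · (1+r)^T / (1+q)^T
= 440.93 × 1.022609 / 1.005057 = 440.93 × 1.017464
F = £448.63

£448.63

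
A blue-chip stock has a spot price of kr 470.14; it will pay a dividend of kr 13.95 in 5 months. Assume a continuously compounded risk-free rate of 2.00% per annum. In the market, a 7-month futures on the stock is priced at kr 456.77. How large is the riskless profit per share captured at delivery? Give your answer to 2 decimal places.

kr 4.89 per share

PV(dividends) I = 13.95·e^(−0.0200·5/12) = 13.8342
Fair futures F* = (S − I)·e^(rT) = (470.14 − 13.8342)·e^0.011667 = 456.3058 × 1.011735 = 461.6605
Market kr 456.77 < fair 461.6605: forward underpriced → reverse cash-and-carry (short the stock, invest proceeds at r, pay the dividends, go long the forward).
Profit at T = |F_mkt − F*| = |456.77 − 461.6605| = kr 4.89 per share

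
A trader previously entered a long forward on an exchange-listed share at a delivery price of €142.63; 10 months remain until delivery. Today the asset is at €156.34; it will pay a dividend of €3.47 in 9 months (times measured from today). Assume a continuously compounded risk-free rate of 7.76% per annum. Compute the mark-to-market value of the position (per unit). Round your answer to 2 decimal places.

€19.37

PV(remaining dividends) I = 3.47·e^(−0.0776·9/12) = 3.2738
Current forward F = (S − I)·e^(rT) = (156.34 − 3.2738)·e^(0.0776·10/12) = 153.0662 × 1.066803 = 163.2915
Value (long) = (F − K)·e^(−rT) = (163.2915 − 142.63) × 0.937380 = 19.3677
Value = €19.37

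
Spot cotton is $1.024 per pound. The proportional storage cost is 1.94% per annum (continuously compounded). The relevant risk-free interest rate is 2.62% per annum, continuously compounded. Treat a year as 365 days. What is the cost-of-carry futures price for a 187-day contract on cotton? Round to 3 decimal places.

Net carry = r + u − y = 0.0262 + 0.0194 − 0.0000 = 0.0456
F = S·e^((r+u−y)T) = 1.024 · e^(0.0456 × 187/365) = 1.024 · e^0.023362
= 1.024 × 1.023637 = $1.048 per pound

$1.048 per pound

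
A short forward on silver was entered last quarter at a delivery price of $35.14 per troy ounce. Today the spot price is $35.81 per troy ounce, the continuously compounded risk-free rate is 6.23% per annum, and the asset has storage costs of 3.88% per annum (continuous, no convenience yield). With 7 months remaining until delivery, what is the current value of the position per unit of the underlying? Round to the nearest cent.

-$2.74 per troy ounce

Current fair forward for the remaining 7 months: F = S·e^((r + u)·T), (r + u) = 0.0623 + 0.0388 = 0.1011
F = 35.81 · e^(0.1011 × 7/12) = 35.81 × 1.060749 = 37.9854
Value of long forward = (F − K)·e^(−rT) = (37.9854 − 35.14) · e^(−0.0623·7/12)
= 2.8454 × 0.964311 = 2.74
Short position value = −(long value) = -$2.74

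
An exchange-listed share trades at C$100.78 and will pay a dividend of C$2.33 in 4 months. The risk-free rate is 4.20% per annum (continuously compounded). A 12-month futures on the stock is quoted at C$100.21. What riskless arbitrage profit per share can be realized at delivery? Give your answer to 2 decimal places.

C$2.50 per share

PV(dividends) I = 2.33·e^(−0.0420·4/12) = 2.2976
Fair futures F* = (S − I)·e^(rT) = (100.78 − 2.2976)·e^0.042000 = 98.4824 × 1.042894 = 102.7067
Market C$100.21 < fair 102.7067: forward underpriced → reverse cash-and-carry (short the stock, invest proceeds at r, pay the dividends, go long the forward).
Profit at T = |F_mkt − F*| = |100.21 − 102.7067| = C$2.50 per share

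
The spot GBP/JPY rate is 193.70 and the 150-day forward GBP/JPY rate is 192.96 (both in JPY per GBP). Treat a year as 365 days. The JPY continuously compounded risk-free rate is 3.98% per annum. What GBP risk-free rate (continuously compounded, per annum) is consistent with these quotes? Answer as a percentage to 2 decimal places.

F = S·e^((r_JPY − r_GBP)T) ⇒ r_GBP = r_JPY − ln(F/S)/T
ln(192.96/193.70) = -0.003828; /(150/365) = -0.009315
r_GBP = 0.0398 + 0.009315 = 0.049115
r_GBP = 4.91%

4.91%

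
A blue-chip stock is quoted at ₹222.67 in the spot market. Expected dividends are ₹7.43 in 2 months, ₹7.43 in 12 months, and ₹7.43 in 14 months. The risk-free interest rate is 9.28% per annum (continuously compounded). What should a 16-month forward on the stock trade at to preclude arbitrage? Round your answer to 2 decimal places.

PV(dividends) I = 7.43·e^(−0.0928·2/12) + 7.43·e^(−0.0928·12/12) + 7.43·e^(−0.0928·14/12)
I = 7.3160 + 6.7715 + 6.6676 = 20.7551
F = (S − I)·e^(rT) = (222.67 − 20.7551) · e^(0.0928·16/12)
= 201.9149 · e^0.123733 = 201.9149 × 1.131714 = ₹228.51

₹228.51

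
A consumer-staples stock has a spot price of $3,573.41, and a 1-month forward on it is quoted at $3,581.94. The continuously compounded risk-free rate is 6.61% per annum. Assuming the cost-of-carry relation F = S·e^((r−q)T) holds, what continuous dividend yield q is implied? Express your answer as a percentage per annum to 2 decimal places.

From F = S·e^((r−q)T): (r − q) = ln(F/S)/T
ln(3581.94/3573.41) = ln(1.002387) = 0.002384
(r − q) = 0.002384 / (1/12) = 0.028608
q = r − ln(F/S)/T = 0.0661 − 0.028608 = 0.037492
q = 3.75%

3.75%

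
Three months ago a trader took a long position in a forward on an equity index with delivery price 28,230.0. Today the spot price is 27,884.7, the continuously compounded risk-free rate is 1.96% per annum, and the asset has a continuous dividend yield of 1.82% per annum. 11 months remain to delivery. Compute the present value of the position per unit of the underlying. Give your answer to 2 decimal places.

-303.98

Current fair forward for the remaining 11 months: F = S·e^((r − q)·T), (r − q) = 0.0196 − 0.0182 = 0.0014
F = 27884.7 · e^(0.0014 × 11/12) = 27884.7 × 1.00128416 = 27920.5084
Value of long forward = (F − K)·e^(−rT) = (27920.5084 − 28230.0) · e^(−0.0196·11/12)
= -309.4916 × 0.98219377 = -303.98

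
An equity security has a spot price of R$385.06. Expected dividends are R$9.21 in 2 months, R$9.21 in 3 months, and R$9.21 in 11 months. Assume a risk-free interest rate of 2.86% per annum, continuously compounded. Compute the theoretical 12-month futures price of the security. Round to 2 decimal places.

R$368.16

PV(dividends) I = 9.21·e^(−0.0286·2/12) + 9.21·e^(−0.0286·3/12) + 9.21·e^(−0.0286·11/12)
I = 9.1662 + 9.1444 + 8.9717 = 27.2823
F = (S − I)·e^(rT) = (385.06 − 27.2823) · e^(0.0286·12/12)
= 357.7777 · e^0.028600 = 357.7777 × 1.029013 = R$368.16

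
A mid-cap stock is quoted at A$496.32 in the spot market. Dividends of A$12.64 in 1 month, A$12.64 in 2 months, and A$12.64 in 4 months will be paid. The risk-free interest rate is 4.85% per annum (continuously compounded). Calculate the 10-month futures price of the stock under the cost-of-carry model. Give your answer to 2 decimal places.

A$477.68

PV(dividends) I = 12.64·e^(−0.0485·1/12) + 12.64·e^(−0.0485·2/12) + 12.64·e^(−0.0485·4/12)
I = 12.5890 + 12.5382 + 12.4373 = 37.5645
F = (S − I)·e^(rT) = (496.32 − 37.5645) · e^(0.0485·10/12)
= 458.7555 · e^0.040417 = 458.7555 × 1.041245 = A$477.68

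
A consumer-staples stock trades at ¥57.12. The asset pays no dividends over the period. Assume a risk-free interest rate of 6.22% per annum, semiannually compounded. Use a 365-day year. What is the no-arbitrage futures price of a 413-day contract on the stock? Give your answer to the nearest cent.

¥61.22

F = S · (1+r/2)^(2T)
= 57.12 × 1.071766
F = ¥61.22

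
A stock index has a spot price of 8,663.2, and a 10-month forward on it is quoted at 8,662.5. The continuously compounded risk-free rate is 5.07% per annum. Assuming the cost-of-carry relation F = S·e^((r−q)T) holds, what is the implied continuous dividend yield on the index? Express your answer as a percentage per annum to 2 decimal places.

From F = S·e^((r−q)T): (r − q) = ln(F/S)/T
ln(8662.5/8663.2) = ln(0.999919) = -0.000081
(r − q) = -0.000081 / (10/12) = -0.000097
q = r − ln(F/S)/T = 0.0507 + 0.000097 = 0.050797
q = 5.08%

5.08%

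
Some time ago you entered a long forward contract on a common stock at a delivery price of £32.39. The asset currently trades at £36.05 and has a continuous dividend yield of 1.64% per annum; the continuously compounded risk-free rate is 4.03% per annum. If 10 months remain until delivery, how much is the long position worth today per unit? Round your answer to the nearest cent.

£4.24

Current fair forward for the remaining 10 months: F = S·e^((r − q)·T), (r − q) = 0.0403 − 0.0164 = 0.0239
F = 36.05 · e^(0.0239 × 10/12) = 36.05 × 1.020116 = 36.7752
Value of long forward = (F − K)·e^(−rT) = (36.7752 − 32.39) · e^(−0.0403·10/12)
= 4.3852 × 0.966974 = 4.24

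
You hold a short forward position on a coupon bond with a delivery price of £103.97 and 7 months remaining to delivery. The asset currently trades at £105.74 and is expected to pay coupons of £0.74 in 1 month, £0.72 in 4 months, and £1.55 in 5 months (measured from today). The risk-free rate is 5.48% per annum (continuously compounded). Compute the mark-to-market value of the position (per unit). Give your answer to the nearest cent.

PV(remaining coupons) I = 0.74·e^(−0.0548·1/12) + 0.72·e^(−0.0548·4/12) + 1.55·e^(−0.0548·5/12) = 2.9586
Current forward F = (S − I)·e^(rT) = (105.74 − 2.9586)·e^(0.0548·7/12) = 102.7814 × 1.032483 = 106.1200
Value (long) = (F − K)·e^(−rT) = (106.1200 − 103.97) × 0.968539 = 2.0824
Short position value = −(long value) = -£2.08

-£2.08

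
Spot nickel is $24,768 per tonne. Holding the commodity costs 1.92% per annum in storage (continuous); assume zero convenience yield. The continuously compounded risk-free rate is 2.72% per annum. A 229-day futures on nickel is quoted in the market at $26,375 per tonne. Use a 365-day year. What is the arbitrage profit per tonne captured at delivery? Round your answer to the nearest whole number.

$875 per tonne

Fair futures: F* = S·e^(carry·T), with carry = (r + u) = 0.0272 + 0.0192 = 0.0464
F* = 24768 · e^(0.0464 × 229/365) = 24768 · e^0.029111 = 24768 × 1.029539 = $25499.6220
Market $26375 > fair $25499.6220: forward overpriced → cash-and-carry (buy spot, short the forward).
At maturity, profit = |F_mkt − F*| = |26375 − 25499.6220| = $875 per tonne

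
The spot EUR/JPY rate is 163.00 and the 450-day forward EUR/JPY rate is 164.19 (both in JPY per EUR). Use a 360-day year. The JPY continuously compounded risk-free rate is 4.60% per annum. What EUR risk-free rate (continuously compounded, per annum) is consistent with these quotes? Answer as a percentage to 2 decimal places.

4.02%

F = S·e^((r_JPY − r_EUR)T) ⇒ r_EUR = r_JPY − ln(F/S)/T
ln(164.19/163.00) = 0.007274; /(450/360) = 0.005819
r_EUR = 0.0460 − 0.005819 = 0.040181
r_EUR = 4.02%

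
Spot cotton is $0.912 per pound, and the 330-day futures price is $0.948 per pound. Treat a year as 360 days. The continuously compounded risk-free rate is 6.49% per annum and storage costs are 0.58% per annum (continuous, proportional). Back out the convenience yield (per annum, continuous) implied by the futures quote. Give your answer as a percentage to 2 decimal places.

F = S·e^((r+u−y)T) ⇒ (r+u−y) = ln(F/S)/T
ln(0.948/0.912) = 0.038715; /T ⇒ 0.042235
y = r + u − ln(F/S)/T = 0.0649 + 0.0058 − 0.042235 = 0.028465
y = 2.85%

2.85%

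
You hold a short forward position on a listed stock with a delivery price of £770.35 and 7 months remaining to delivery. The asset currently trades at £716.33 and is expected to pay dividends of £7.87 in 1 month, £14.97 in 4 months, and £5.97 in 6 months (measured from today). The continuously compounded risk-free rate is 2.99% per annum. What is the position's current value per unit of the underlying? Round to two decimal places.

PV(remaining dividends) I = 7.87·e^(−0.0299·1/12) + 14.97·e^(−0.0299·4/12) + 5.97·e^(−0.0299·6/12) = 28.5534
Current forward F = (S − I)·e^(rT) = (716.33 − 28.5534)·e^(0.0299·7/12) = 687.7766 × 1.017595 = 699.8780
Value (long) = (F − K)·e^(−rT) = (699.8780 − 770.35) × 0.982710 = -69.2535
Short position value = −(long value) = £69.25

£69.25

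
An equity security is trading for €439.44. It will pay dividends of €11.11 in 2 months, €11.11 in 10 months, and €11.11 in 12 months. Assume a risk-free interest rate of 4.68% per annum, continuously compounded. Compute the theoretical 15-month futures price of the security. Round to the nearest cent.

€431.66

PV(dividends) I = 11.11·e^(−0.0468·2/12) + 11.11·e^(−0.0468·10/12) + 11.11·e^(−0.0468·12/12)
I = 11.0237 + 10.6851 + 10.6020 = 32.3108
F = (S − I)·e^(rT) = (439.44 − 32.3108) · e^(0.0468·15/12)
= 407.1292 · e^0.058500 = 407.1292 × 1.060245 = €431.66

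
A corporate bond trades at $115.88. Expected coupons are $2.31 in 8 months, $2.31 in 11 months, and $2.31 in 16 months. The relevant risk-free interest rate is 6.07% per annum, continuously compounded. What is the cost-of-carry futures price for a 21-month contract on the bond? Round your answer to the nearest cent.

PV(coupons) I = 2.31·e^(−0.0607·8/12) + 2.31·e^(−0.0607·11/12) + 2.31·e^(−0.0607·16/12)
I = 2.2184 + 2.1850 + 2.1304 = 6.5338
F = (S − I)·e^(rT) = (115.88 − 6.5338) · e^(0.0607·21/12)
= 109.3462 · e^0.106225 = 109.3462 × 1.112072 = $121.60

$121.60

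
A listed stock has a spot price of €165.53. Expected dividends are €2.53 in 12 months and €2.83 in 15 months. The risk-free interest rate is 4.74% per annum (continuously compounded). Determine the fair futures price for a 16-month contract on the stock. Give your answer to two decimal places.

€170.92

PV(dividends) I = 2.53·e^(−0.0474·12/12) + 2.83·e^(−0.0474·15/12)
I = 2.4129 + 2.6672 = 5.0801
F = (S − I)·e^(rT) = (165.53 − 5.0801) · e^(0.0474·16/12)
= 160.4499 · e^0.063200 = 160.4499 × 1.065240 = €170.92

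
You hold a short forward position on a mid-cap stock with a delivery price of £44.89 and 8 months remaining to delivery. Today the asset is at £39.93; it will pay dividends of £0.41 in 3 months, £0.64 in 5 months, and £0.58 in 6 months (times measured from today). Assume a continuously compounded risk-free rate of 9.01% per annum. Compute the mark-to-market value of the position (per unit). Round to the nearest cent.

PV(remaining dividends) I = 0.41·e^(−0.0901·3/12) + 0.64·e^(−0.0901·5/12) + 0.58·e^(−0.0901·6/12) = 1.5717
Current forward F = (S − I)·e^(rT) = (39.93 − 1.5717)·e^(0.0901·8/12) = 38.3583 × 1.061907 = 40.7329
Value (long) = (F − K)·e^(−rT) = (40.7329 − 44.89) × 0.941702 = -3.9147
Short position value = −(long value) = £3.91

£3.91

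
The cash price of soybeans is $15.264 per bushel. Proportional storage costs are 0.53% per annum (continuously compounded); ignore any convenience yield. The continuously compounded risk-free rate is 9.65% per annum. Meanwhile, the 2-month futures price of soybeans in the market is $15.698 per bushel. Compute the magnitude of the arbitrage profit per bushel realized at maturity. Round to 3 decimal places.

$0.173 per bushel

Fair futures: F* = S·e^(carry·T), with carry = (r + u) = 0.0965 + 0.0053 = 0.1018
F* = 15.264 · e^(0.1018 × 2/12) = 15.264 · e^0.016967 = 15.264 × 1.017112 = $15.5252
Market $15.698 > fair $15.5252: forward overpriced → cash-and-carry (buy spot, short the forward).
At maturity, profit = |F_mkt − F*| = |15.698 − 15.5252| = $0.173 per bushel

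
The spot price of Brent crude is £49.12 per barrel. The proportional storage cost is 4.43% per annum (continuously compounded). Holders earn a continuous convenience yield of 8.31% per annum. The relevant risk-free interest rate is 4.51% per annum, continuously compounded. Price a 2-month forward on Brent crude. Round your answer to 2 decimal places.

Net carry = r + u − y = 0.0451 + 0.0443 − 0.0831 = 0.0063
F = S·e^((r+u−y)T) = 49.12 · e^(0.0063 × 2/12) = 49.12 · e^0.001050
= 49.12 × 1.001051 = £49.17 per barrel

£49.17 per barrel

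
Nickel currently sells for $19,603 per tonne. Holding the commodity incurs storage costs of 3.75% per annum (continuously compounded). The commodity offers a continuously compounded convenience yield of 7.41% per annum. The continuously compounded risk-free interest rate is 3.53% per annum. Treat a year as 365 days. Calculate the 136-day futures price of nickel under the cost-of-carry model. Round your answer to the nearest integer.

$19,594 per tonne

Net carry = r + u − y = 0.0353 + 0.0375 − 0.0741 = -0.0013
F = S·e^((r+u−y)T) = 19603 · e^(-0.0013 × 136/365) = 19603 · e^-0.000484
= 19603 × 0.999516 = $19,594 per tonne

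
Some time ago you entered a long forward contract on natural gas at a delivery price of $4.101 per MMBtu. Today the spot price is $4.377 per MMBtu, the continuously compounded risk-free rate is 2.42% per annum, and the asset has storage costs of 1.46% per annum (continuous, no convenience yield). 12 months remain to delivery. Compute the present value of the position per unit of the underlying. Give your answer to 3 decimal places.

$0.438 per MMBtu

Current fair forward for the remaining 12 months: F = S·e^((r + u)·T), (r + u) = 0.0242 + 0.0146 = 0.0388
F = 4.377 · e^(0.0388 × 12/12) = 4.377 × 1.039563 = 4.5502
Value of long forward = (F − K)·e^(−rT) = (4.5502 − 4.101) · e^(−0.0242·12/12)
= 0.4492 × 0.976090 = 0.438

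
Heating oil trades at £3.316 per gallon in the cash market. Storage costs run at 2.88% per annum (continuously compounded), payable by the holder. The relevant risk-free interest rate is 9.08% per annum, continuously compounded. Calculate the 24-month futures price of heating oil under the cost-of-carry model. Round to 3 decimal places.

Net carry = r + u − y = 0.0908 + 0.0288 − 0.0000 = 0.1196
F = S·e^((r+u−y)T) = 3.316 · e^(0.1196 × 24/12) = 3.316 · e^0.239200
= 3.316 × 1.270233 = £4.212 per gallon

£4.212 per gallon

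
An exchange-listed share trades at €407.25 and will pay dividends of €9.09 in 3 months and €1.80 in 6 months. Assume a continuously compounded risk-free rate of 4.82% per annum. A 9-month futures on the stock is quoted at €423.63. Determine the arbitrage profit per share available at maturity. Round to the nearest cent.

€12.52 per share

PV(dividends) I = 9.09·e^(−0.0482·3/12) + 1.80·e^(−0.0482·6/12) = 10.7383
Fair futures F* = (S − I)·e^(rT) = (407.25 − 10.7383)·e^0.036150 = 396.5117 × 1.036811 = 411.1077
Market €423.63 > fair 411.1077: forward overpriced → cash-and-carry (borrow at r, buy the stock and collect the dividends, short the forward).
Profit at T = |F_mkt − F*| = |423.63 − 411.1077| = €12.52 per share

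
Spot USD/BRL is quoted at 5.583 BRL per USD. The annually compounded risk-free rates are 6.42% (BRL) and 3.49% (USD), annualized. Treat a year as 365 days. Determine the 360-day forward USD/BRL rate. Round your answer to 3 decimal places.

5.739

By covered interest parity, F = S · (1+r_BRL)^T / (1+r_USD)^T
= 5.583 × 1.063293 / 1.034414 = 5.583 × 1.027918
F = 5.739 BRL per USD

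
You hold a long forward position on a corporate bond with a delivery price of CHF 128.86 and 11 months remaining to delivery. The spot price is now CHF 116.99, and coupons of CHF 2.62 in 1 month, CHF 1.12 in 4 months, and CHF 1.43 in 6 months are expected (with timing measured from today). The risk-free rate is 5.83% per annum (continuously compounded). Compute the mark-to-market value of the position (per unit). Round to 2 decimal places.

-CHF 10.26

PV(remaining coupons) I = 2.62·e^(−0.0583·1/12) + 1.12·e^(−0.0583·4/12) + 1.43·e^(−0.0583·6/12) = 5.0947
Current forward F = (S − I)·e^(rT) = (116.99 − 5.0947)·e^(0.0583·11/12) = 111.8953 × 1.054895 = 118.0378
Value (long) = (F − K)·e^(−rT) = (118.0378 − 128.86) × 0.947961 = -10.2590
Value = -CHF 10.26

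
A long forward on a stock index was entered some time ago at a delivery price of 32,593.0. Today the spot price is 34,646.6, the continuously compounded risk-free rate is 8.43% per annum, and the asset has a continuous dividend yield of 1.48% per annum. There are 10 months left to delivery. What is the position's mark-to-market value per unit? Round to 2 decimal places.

3840.00

Current fair forward for the remaining 10 months: F = S·e^((r − q)·T), (r − q) = 0.0843 − 0.0148 = 0.0695
F = 34646.6 · e^(0.0695 × 10/12) = 34646.6 × 1.05962669 = 36712.4621
Value of long forward = (F − K)·e^(−rT) = (36712.4621 − 32593.0) · e^(−0.0843·10/12)
= 4119.4621 × 0.93216075 = 3840.00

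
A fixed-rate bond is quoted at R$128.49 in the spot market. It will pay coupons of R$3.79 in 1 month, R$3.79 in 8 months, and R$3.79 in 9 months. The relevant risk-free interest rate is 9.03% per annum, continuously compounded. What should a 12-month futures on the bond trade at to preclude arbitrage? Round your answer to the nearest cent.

R$128.73

PV(coupons) I = 3.79·e^(−0.0903·1/12) + 3.79·e^(−0.0903·8/12) + 3.79·e^(−0.0903·9/12)
I = 3.7616 + 3.5686 + 3.5418 = 10.8720
F = (S − I)·e^(rT) = (128.49 − 10.8720) · e^(0.0903·12/12)
= 117.6180 · e^0.090300 = 117.6180 × 1.094503 = R$128.73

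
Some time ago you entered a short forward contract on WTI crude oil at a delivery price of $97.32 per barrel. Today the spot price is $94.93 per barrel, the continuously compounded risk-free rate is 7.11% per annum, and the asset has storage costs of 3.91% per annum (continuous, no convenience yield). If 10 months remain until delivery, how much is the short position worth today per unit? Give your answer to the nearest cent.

Current fair forward for the remaining 10 months: F = S·e^((r + u)·T), (r + u) = 0.0711 + 0.0391 = 0.1102
F = 94.93 · e^(0.1102 × 10/12) = 94.93 × 1.096182 = 104.0606
Value of long forward = (F − K)·e^(−rT) = (104.0606 − 97.32) · e^(−0.0711·10/12)
= 6.7406 × 0.942471 = 6.35
Short position value = −(long value) = -$6.35

-$6.35 per barrel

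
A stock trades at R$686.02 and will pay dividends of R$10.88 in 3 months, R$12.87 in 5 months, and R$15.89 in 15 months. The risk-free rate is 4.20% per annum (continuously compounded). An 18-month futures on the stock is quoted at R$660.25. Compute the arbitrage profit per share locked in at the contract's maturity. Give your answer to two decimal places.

R$29.39 per share

PV(dividends) I = 10.88·e^(−0.0420·3/12) + 12.87·e^(−0.0420·5/12) + 15.89·e^(−0.0420·15/12) = 38.4904
Fair futures F* = (S − I)·e^(rT) = (686.02 − 38.4904)·e^0.063000 = 647.5296 × 1.065027 = 689.6365
Market R$660.25 < fair 689.6365: forward underpriced → reverse cash-and-carry (short the stock, invest proceeds at r, pay the dividends, go long the forward).
Profit at T = |F_mkt − F*| = |660.25 − 689.6365| = R$29.39 per share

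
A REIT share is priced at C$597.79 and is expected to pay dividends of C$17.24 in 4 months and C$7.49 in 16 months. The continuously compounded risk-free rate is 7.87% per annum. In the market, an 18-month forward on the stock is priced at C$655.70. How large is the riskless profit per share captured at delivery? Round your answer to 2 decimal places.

C$9.49 per share

PV(dividends) I = 17.24·e^(−0.0787·4/12) + 7.49·e^(−0.0787·16/12) = 23.5375
Fair forward F* = (S − I)·e^(rT) = (597.79 − 23.5375)·e^0.118050 = 574.2525 × 1.125300 = 646.2063
Market C$655.70 > fair 646.2063: forward overpriced → cash-and-carry (borrow at r, buy the stock and collect the dividends, short the forward).
Profit at T = |F_mkt − F*| = |655.70 − 646.2063| = C$9.49 per share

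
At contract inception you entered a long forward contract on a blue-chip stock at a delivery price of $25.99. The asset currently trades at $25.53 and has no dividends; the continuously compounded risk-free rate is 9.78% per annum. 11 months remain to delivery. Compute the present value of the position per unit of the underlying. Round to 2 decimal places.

$1.77

Current fair forward for the remaining 11 months: F = S·e^(r·T), r = 0.0978
F = 25.53 · e^(0.0978 × 11/12) = 25.53 × 1.093791 = 27.9245
Value of long forward = (F − K)·e^(−rT) = (27.9245 − 25.99) · e^(−0.0978·11/12)
= 1.9345 × 0.914251 = 1.77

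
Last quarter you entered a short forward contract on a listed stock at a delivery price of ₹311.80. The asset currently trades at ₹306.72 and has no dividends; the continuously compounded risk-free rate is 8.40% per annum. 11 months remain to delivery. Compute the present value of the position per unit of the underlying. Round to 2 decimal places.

Current fair forward for the remaining 11 months: F = S·e^(r·T), r = 0.0840
F = 306.72 · e^(0.0840 × 11/12) = 306.72 × 1.080042 = 331.2705
Value of long forward = (F − K)·e^(−rT) = (331.2705 − 311.80) · e^(−0.0840·11/12)
= 19.4705 × 0.925890 = 18.03
Short position value = −(long value) = -₹18.03

-₹18.03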